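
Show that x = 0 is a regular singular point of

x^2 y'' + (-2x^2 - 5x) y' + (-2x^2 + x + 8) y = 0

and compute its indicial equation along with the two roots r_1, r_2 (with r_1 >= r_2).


Divide by x^2 to reach normal form y'' + P_1(x) y' + P_2(x) y = 0 with P_1(x) = -2 - 5/x and P_2(x) = -2 + 1/x + 8/x^2.
x = 0 is a singular point because the y'-coefficient -2 - 5/x has a pole at x = 0 and the y-coefficient -2 + 1/x + 8/x^2 has a pole at x = 0.
It is a regular singular point because x P_1(x) = p(x) = -2x - 5 and x^2 P_2(x) = q(x) = -2x^2 + x + 8 are polynomials, hence analytic at x = 0.
p(0) = -5,  q(0) = 8.
Indicial equation: r(r-1) + p(0) r + q(0) = 0, i.e. r^2 + (p(0) - 1) r + q(0) = 0, i.e. r^2 - 6 r + 8 = 0.
Discriminant: (-6)^2 - 4(8) = 4, so r = (6 ± 2)/2.
Solving: r_1 = 4, r_2 = 2.

indicial: r^2 - 6 r + 8 = 0; roots r_1 = 4, r_2 = 2


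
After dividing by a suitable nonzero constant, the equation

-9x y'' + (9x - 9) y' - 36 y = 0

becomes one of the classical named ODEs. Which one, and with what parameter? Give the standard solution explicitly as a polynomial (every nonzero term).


All three coefficients share the factor -9; dividing through by -9 gives  x y'' + (1 - x) y' + 4 y = 0.
This matches the Laguerre equation x y'' + (1 - x) y' + n y = 0 with n = 4; the polynomial solution is L_4(x).
With y = sum_k a_k x^k, matching x^k gives (k+1)k a_{k+1} + (k+1) a_{k+1} - k a_k + n a_k = 0, i.e. (k+1)^2 a_{k+1} = (k - n) a_k = (k - 4) a_k. The right side vanishes at k = 4, so the series terminates at degree 4.
Standard normalization L_n(0) = 1 gives a_0 = 1. Work upward with a_{k+1} = (k - 4) a_k / (k+1)^2:
  a_1 = (0 - 4)(1) / 1^2 = -4/1 = -4
  a_2 = (1 - 4)(-4) / 2^2 = 12/4 = 3
  a_3 = (2 - 4)(3) / 3^2 = -6/9 = -2/3
  a_4 = (3 - 4)(-2/3) / 4^2 = (2/3)/16 = 1/24
Hence L_4(x) = x^4/24 - 2 x^3/3 + 3 x^2 - 4 x + 1.

L_4(x); series = x^4/24 - 2 x^3/3 + 3 x^2 - 4 x + 1


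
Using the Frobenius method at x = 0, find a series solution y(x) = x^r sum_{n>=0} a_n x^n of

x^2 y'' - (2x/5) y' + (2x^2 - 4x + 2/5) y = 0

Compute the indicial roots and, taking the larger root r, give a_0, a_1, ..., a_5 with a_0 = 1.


Write in Frobenius form y'' + (p(x)/x) y' + (q(x)/x^2) y = 0:
  p(x) = -2/5,  q(x) = 2x^2 - 4x + 2/5.
Indicial equation: r(r-1) + (-2/5) r + (2/5) = 0 -> roots r_1 = 1, r_2 = 2/5.
Take r = r_1 = 1. Let y(x) = x^r sum_{n>=0} a_n x^n with a_0 = 1.
Substitute y = x^r sum a_n x^n and match x^{r+n}. The recurrence is
  D(n) a_n - 4 a_{n-1} + 2 a_{n-2} = 0,  where D(n) = (r+n)(r+n-1) + (-2/5)(r+n) + (2/5).
  a_n = [4 a_{n-1} - 2 a_{n-2}] / D(n).
Since the indicial polynomial factors as (r - r_1)(r - r_2), D(n) = (r_1 + n - r_1)(r_1 + n - r_2) = n(n + 3/5).
Evaluating step by step (a_0 = 1):
  n = 1: D(1) = 1(1 + 3/5) = 8/5; numerator = 4(1) = 4; a_1 = (4)/(8/5) = 5/2
  n = 2: D(2) = 2(2 + 3/5) = 26/5; numerator = 4(5/2) - 2(1) = 8; a_2 = (8)/(26/5) = 20/13
  n = 3: D(3) = 3(3 + 3/5) = 54/5; numerator = 4(20/13) - 2(5/2) = 15/13; a_3 = (15/13)/(54/5) = 25/234
  n = 4: D(4) = 4(4 + 3/5) = 92/5; numerator = 4(25/234) - 2(20/13) = -310/117; a_4 = (-310/117)/(92/5) = -775/5382
  n = 5: D(5) = 5(5 + 3/5) = 28; numerator = 4(-775/5382) - 2(25/234) = -2125/2691; a_5 = (-2125/2691)/(28) = -2125/75348

r = 1; a_0 = 1; a_1 = 5/2; a_2 = 20/13; a_3 = 25/234; a_4 = -775/5382; a_5 = -2125/75348


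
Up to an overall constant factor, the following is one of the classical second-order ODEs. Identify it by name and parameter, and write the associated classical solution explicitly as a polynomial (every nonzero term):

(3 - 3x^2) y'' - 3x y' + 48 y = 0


All three coefficients share the factor 3; dividing through by 3 gives  (1 - x^2) y'' - x y' + 16 y = 0.
This matches the Chebyshev equation (1 - x^2) y'' - x y' + n^2 y = 0 (note the -x y' term, not -2x y') with n^2 = 16, so n = 4; the polynomial solution is T_4(x).
With y = sum_k a_k x^k, matching x^k gives (k+2)(k+1) a_{k+2} = (k^2 - n^2) a_k = (k - 4)(k + 4) a_k. The right side vanishes at k = 4, so the series with the parity of 4 terminates at degree 4.
Standard normalization: leading coefficient of T_n is 2^(n-1), so a_4 = 2^3 = 8. Work downward with a_k = (k+1)(k+2) a_{k+2} / ((k - 4)(k + 4)):
  a_2 = (3)(4)(8) / ((2 - 4)(2 + 4)) = 96/(-12) = -8
  a_0 = (1)(2)(-8) / ((0 - 4)(0 + 4)) = -16/(-16) = 1
Hence T_4(x) = 8 x^4 - 8 x^2 + 1.

T_4(x); series = 8 x^4 - 8 x^2 + 1


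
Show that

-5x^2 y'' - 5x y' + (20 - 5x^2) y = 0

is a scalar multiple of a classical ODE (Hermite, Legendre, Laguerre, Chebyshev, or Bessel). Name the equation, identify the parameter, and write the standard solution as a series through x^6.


All three coefficients share the factor -5; dividing through by -5 gives  x^2 y'' + x y' + (x^2 - 4) y = 0.
This matches the Bessel equation x^2 y'' + x y' + (x^2 - nu^2) y = 0 with nu^2 = 4, so nu = 2; the solution bounded at x = 0 is J_2(x).
Frobenius at x = 0: indicial roots ±nu; for r = nu the recurrence k(k + 2nu) c_k = -c_{k-2} gives the standard series J_nu(x) = sum_{k>=0} (-1)^k / (k! (k+nu)!) (x/2)^(2k+nu). Evaluate the first 3 terms:
  k = 0: (-1)^0 / (0! * 2! * 2^2) x^2 = 1/(1*2*4) x^2 = (1/8) x^2
  k = 1: (-1)^1 / (1! * 3! * 2^4) x^4 = -1/(1*6*16) x^4 = (-1/96) x^4
  k = 2: (-1)^2 / (2! * 4! * 2^6) x^6 = 1/(2*24*64) x^6 = (1/3072) x^6
Hence J_2(x) = x^6/3072 - x^4/96 + x^2/8 + ....

J_2(x); series = x^6/3072 - x^4/96 + x^2/8


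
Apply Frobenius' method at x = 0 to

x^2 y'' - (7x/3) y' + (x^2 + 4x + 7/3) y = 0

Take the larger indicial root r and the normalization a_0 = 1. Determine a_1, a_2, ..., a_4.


Write in Frobenius form y'' + (p(x)/x) y' + (q(x)/x^2) y = 0:
  p(x) = -7/3,  q(x) = x^2 + 4x + 7/3.
Indicial equation: r(r-1) + (-7/3) r + (7/3) = 0 -> roots r_1 = 7/3, r_2 = 1.
Take r = r_1 = 7/3. Let y(x) = x^r sum_{n>=0} a_n x^n with a_0 = 1.
Substitute y = x^r sum a_n x^n and match x^{r+n}. The recurrence is
  D(n) a_n + 4 a_{n-1} + 1 a_{n-2} = 0,  where D(n) = (r+n)(r+n-1) + (-7/3)(r+n) + (7/3).
  a_n = [-4 a_{n-1} - 1 a_{n-2}] / D(n).
Since the indicial polynomial factors as (r - r_1)(r - r_2), D(n) = (r_1 + n - r_1)(r_1 + n - r_2) = n(n + 4/3).
Evaluating step by step (a_0 = 1):
  n = 1: D(1) = 1(1 + 4/3) = 7/3; numerator = -4(1) = -4; a_1 = (-4)/(7/3) = -12/7
  n = 2: D(2) = 2(2 + 4/3) = 20/3; numerator = -4(-12/7) - 1(1) = 41/7; a_2 = (41/7)/(20/3) = 123/140
  n = 3: D(3) = 3(3 + 4/3) = 13; numerator = -4(123/140) - 1(-12/7) = -9/5; a_3 = (-9/5)/(13) = -9/65
  n = 4: D(4) = 4(4 + 4/3) = 64/3; numerator = -4(-9/65) - 1(123/140) = -591/1820; a_4 = (-591/1820)/(64/3) = -1773/116480

r = 7/3; a_0 = 1; a_1 = -12/7; a_2 = 123/140; a_3 = -9/65; a_4 = -1773/116480


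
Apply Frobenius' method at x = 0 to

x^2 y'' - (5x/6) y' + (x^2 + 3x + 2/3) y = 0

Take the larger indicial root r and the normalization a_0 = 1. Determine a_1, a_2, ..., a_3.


Write in Frobenius form y'' + (p(x)/x) y' + (q(x)/x^2) y = 0:
  p(x) = -5/6,  q(x) = x^2 + 3x + 2/3.
Indicial equation: r(r-1) + (-5/6) r + (2/3) = 0 -> roots r_1 = 4/3, r_2 = 1/2.
Take r = r_1 = 4/3. Let y(x) = x^r sum_{n>=0} a_n x^n with a_0 = 1.
Substitute y = x^r sum a_n x^n and match x^{r+n}. The recurrence is
  D(n) a_n + 3 a_{n-1} + 1 a_{n-2} = 0,  where D(n) = (r+n)(r+n-1) + (-5/6)(r+n) + (2/3).
  a_n = [-3 a_{n-1} - 1 a_{n-2}] / D(n).
Since the indicial polynomial factors as (r - r_1)(r - r_2), D(n) = (r_1 + n - r_1)(r_1 + n - r_2) = n(n + 5/6).
Evaluating step by step (a_0 = 1):
  n = 1: D(1) = 1(1 + 5/6) = 11/6; numerator = -3(1) = -3; a_1 = (-3)/(11/6) = -18/11
  n = 2: D(2) = 2(2 + 5/6) = 17/3; numerator = -3(-18/11) - 1(1) = 43/11; a_2 = (43/11)/(17/3) = 129/187
  n = 3: D(3) = 3(3 + 5/6) = 23/2; numerator = -3(129/187) - 1(-18/11) = -81/187; a_3 = (-81/187)/(23/2) = -162/4301

r = 4/3; a_0 = 1; a_1 = -18/11; a_2 = 129/187; a_3 = -162/4301


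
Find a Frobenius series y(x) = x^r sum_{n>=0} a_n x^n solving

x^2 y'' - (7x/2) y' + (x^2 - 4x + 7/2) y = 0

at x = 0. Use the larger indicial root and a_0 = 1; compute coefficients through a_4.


Write in Frobenius form y'' + (p(x)/x) y' + (q(x)/x^2) y = 0:
  p(x) = -7/2,  q(x) = x^2 - 4x + 7/2.
Indicial equation: r(r-1) + (-7/2) r + (7/2) = 0 -> roots r_1 = 7/2, r_2 = 1.
Take r = r_1 = 7/2. Let y(x) = x^r sum_{n>=0} a_n x^n with a_0 = 1.
Substitute y = x^r sum a_n x^n and match x^{r+n}. The recurrence is
  D(n) a_n - 4 a_{n-1} + 1 a_{n-2} = 0,  where D(n) = (r+n)(r+n-1) + (-7/2)(r+n) + (7/2).
  a_n = [4 a_{n-1} - 1 a_{n-2}] / D(n).
Since the indicial polynomial factors as (r - r_1)(r - r_2), D(n) = (r_1 + n - r_1)(r_1 + n - r_2) = n(n + 5/2).
Evaluating step by step (a_0 = 1):
  n = 1: D(1) = 1(1 + 5/2) = 7/2; numerator = 4(1) = 4; a_1 = (4)/(7/2) = 8/7
  n = 2: D(2) = 2(2 + 5/2) = 9; numerator = 4(8/7) - 1(1) = 25/7; a_2 = (25/7)/(9) = 25/63
  n = 3: D(3) = 3(3 + 5/2) = 33/2; numerator = 4(25/63) - 1(8/7) = 4/9; a_3 = (4/9)/(33/2) = 8/297
  n = 4: D(4) = 4(4 + 5/2) = 26; numerator = 4(8/297) - 1(25/63) = -601/2079; a_4 = (-601/2079)/(26) = -601/54054

r = 7/2; a_0 = 1; a_1 = 8/7; a_2 = 25/63; a_3 = 8/297; a_4 = -601/54054


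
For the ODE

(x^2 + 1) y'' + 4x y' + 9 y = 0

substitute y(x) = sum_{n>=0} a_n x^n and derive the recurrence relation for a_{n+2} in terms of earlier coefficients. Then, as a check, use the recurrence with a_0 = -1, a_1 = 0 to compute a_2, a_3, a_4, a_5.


Substitute y = sum_n a_n x^n.
(1 + 1 x^2) y'' contributes (n+2)(n+1) a_{n+2} + n(n-1) a_n at x^n.
4 x y'(x) contributes 4 n a_n at x^n.
9 y(x) contributes 9 a_n at x^n.
Matching x^n: (n+2)(n+1) a_{n+2} + (n(n-1) + 4 n + 9) a_n = 0.
Thus a_{n+2} = (-n(n-1) - 4 n - 9) / ((n+1)(n+2)) * a_n.

Check with a_0 = -1, a_1 = 0 (apply the recurrence for n = 0, 1, 2, 3): a_0 = -1, a_1 = 0, a_2 = 9/2, a_3 = 0, a_4 = -57/8, a_5 = 0.

a_(n+2) = (-n(n-1) - 4 n - 9) / ((n+1)(n+2)) * a_n; check: a_0 = -1, a_1 = 0, a_2 = 9/2, a_3 = 0, a_4 = -57/8, a_5 = 0


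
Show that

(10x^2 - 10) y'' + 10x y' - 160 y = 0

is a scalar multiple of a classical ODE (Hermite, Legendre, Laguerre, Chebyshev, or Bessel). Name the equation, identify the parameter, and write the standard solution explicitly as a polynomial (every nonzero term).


All three coefficients share the factor -10; dividing through by -10 gives  (1 - x^2) y'' - x y' + 16 y = 0.
This matches the Chebyshev equation (1 - x^2) y'' - x y' + n^2 y = 0 (note the -x y' term, not -2x y') with n^2 = 16, so n = 4; the polynomial solution is T_4(x).
With y = sum_k a_k x^k, matching x^k gives (k+2)(k+1) a_{k+2} = (k^2 - n^2) a_k = (k - 4)(k + 4) a_k. The right side vanishes at k = 4, so the series with the parity of 4 terminates at degree 4.
Standard normalization: leading coefficient of T_n is 2^(n-1), so a_4 = 2^3 = 8. Work downward with a_k = (k+1)(k+2) a_{k+2} / ((k - 4)(k + 4)):
  a_2 = (3)(4)(8) / ((2 - 4)(2 + 4)) = 96/(-12) = -8
  a_0 = (1)(2)(-8) / ((0 - 4)(0 + 4)) = -16/(-16) = 1
Hence T_4(x) = 8 x^4 - 8 x^2 + 1.

T_4(x); series = 8 x^4 - 8 x^2 + 1


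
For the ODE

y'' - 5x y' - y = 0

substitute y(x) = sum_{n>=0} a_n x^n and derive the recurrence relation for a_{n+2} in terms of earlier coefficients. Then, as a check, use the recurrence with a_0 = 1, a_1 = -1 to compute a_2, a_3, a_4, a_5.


Substitute y = sum_n a_n x^n.
y''(x) has coefficient (n+2)(n+1) a_{n+2} at x^n;
-5 x y'(x) has coefficient -5 n a_n at x^n (shift);
-y(x) has coefficient -1 a_n at x^n.
Matching x^n: (n+2)(n+1) a_{n+2} + (-5n - 1) a_n = 0.
Thus a_{n+2} = (5n + 1) / ((n+1)(n+2)) * a_n.

Check with a_0 = 1, a_1 = -1 (apply the recurrence for n = 0, 1, 2, 3): a_0 = 1, a_1 = -1, a_2 = 1/2, a_3 = -1, a_4 = 11/24, a_5 = -4/5.

a_(n+2) = (5n + 1) / ((n+1)(n+2)) * a_n; check: a_0 = 1, a_1 = -1, a_2 = 1/2, a_3 = -1, a_4 = 11/24, a_5 = -4/5


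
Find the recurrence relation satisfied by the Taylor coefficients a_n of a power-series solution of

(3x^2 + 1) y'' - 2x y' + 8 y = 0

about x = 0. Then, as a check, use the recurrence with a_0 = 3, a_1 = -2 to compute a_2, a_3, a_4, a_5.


Substitute y = sum_n a_n x^n.
(1 + 3 x^2) y'' contributes (n+2)(n+1) a_{n+2} + 3 n(n-1) a_n at x^n.
-2 x y'(x) contributes -2 n a_n at x^n.
8 y(x) contributes 8 a_n at x^n.
Matching x^n: (n+2)(n+1) a_{n+2} + (3 n(n-1) - 2 n + 8) a_n = 0.
Thus a_{n+2} = (-3 n(n-1) + 2 n - 8) / ((n+1)(n+2)) * a_n.

Check with a_0 = 3, a_1 = -2 (apply the recurrence for n = 0, 1, 2, 3): a_0 = 3, a_1 = -2, a_2 = -12, a_3 = 2, a_4 = 10, a_5 = -2.

a_(n+2) = (-3 n(n-1) + 2 n - 8) / ((n+1)(n+2)) * a_n; check: a_0 = 3, a_1 = -2, a_2 = -12, a_3 = 2, a_4 = 10, a_5 = -2


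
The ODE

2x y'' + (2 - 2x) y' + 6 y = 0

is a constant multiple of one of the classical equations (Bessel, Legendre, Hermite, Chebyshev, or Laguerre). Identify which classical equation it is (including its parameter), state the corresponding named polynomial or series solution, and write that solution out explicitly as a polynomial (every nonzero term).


All three coefficients share the factor 2; dividing through by 2 gives  x y'' + (1 - x) y' + 3 y = 0.
This matches the Laguerre equation x y'' + (1 - x) y' + n y = 0 with n = 3; the polynomial solution is L_3(x).
With y = sum_k a_k x^k, matching x^k gives (k+1)k a_{k+1} + (k+1) a_{k+1} - k a_k + n a_k = 0, i.e. (k+1)^2 a_{k+1} = (k - n) a_k = (k - 3) a_k. The right side vanishes at k = 3, so the series terminates at degree 3.
Standard normalization L_n(0) = 1 gives a_0 = 1. Work upward with a_{k+1} = (k - 3) a_k / (k+1)^2:
  a_1 = (0 - 3)(1) / 1^2 = -3/1 = -3
  a_2 = (1 - 3)(-3) / 2^2 = 6/4 = 3/2
  a_3 = (2 - 3)(3/2) / 3^2 = (-3/2)/9 = -1/6
Hence L_3(x) = -x^3/6 + 3 x^2/2 - 3 x + 1.

L_3(x); series = -x^3/6 + 3 x^2/2 - 3 x + 1


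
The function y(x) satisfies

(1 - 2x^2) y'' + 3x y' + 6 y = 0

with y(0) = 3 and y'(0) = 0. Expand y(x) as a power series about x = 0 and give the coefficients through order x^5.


Ansatz: y(x) = sum_{n>=0} a_n x^n, so y'(x) = sum_{n>=1} n a_n x^(n-1) and y''(x) = sum_{n>=2} n(n-1) a_n x^(n-2).
Substitute into P(x) y'' + Q(x) y' + R(x) y = 0 with P(x) = 1 - 2x^2, Q(x) = 3x, R(x) = 6, and match powers of x.
Initial conditions: a_0 = 3, a_1 = 0.
Setting the coefficient of each power of x to zero and solving order by order (substituting the coefficients already found):
  x^0: 2 a_2 + 6 a_0 = 0  ->  2 a_2 = -6 a_0 = -18  ->  a_2 = -9
  x^1: 6 a_3 + 9 a_1 = 0  ->  6 a_3 = -9 a_1 = 0  ->  a_3 = 0
  x^2: 12 a_4 + 8 a_2 = 0  ->  12 a_4 = -8 a_2 = 72  ->  a_4 = 6
  x^3: 20 a_5 + 3 a_3 = 0  ->  20 a_5 = -3 a_3 = 0  ->  a_5 = 0
Truncated series: y(x) = 3 - 9 x^2 + 6 x^4 + O(x^6).

a_0 = 3; a_1 = 0; a_2 = -9; a_3 = 0; a_4 = 6; a_5 = 0


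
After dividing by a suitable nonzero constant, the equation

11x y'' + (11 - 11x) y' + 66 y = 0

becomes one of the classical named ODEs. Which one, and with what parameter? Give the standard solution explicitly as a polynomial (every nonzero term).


All three coefficients share the factor 11; dividing through by 11 gives  x y'' + (1 - x) y' + 6 y = 0.
This matches the Laguerre equation x y'' + (1 - x) y' + n y = 0 with n = 6; the polynomial solution is L_6(x).
With y = sum_k a_k x^k, matching x^k gives (k+1)k a_{k+1} + (k+1) a_{k+1} - k a_k + n a_k = 0, i.e. (k+1)^2 a_{k+1} = (k - n) a_k = (k - 6) a_k. The right side vanishes at k = 6, so the series terminates at degree 6.
Standard normalization L_n(0) = 1 gives a_0 = 1. Work upward with a_{k+1} = (k - 6) a_k / (k+1)^2:
  a_1 = (0 - 6)(1) / 1^2 = -6/1 = -6
  a_2 = (1 - 6)(-6) / 2^2 = 30/4 = 15/2
  a_3 = (2 - 6)(15/2) / 3^2 = -30/9 = -10/3
  a_4 = (3 - 6)(-10/3) / 4^2 = 10/16 = 5/8
  a_5 = (4 - 6)(5/8) / 5^2 = (-5/4)/25 = -1/20
  a_6 = (5 - 6)(-1/20) / 6^2 = (1/20)/36 = 1/720
Hence L_6(x) = x^6/720 - x^5/20 + 5 x^4/8 - 10 x^3/3 + 15 x^2/2 - 6 x + 1.

L_6(x); series = x^6/720 - x^5/20 + 5 x^4/8 - 10 x^3/3 + 15 x^2/2 - 6 x + 1


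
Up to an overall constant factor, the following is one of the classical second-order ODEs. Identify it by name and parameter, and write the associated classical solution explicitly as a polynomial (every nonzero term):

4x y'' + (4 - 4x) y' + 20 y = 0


All three coefficients share the factor 4; dividing through by 4 gives  x y'' + (1 - x) y' + 5 y = 0.
This matches the Laguerre equation x y'' + (1 - x) y' + n y = 0 with n = 5; the polynomial solution is L_5(x).
With y = sum_k a_k x^k, matching x^k gives (k+1)k a_{k+1} + (k+1) a_{k+1} - k a_k + n a_k = 0, i.e. (k+1)^2 a_{k+1} = (k - n) a_k = (k - 5) a_k. The right side vanishes at k = 5, so the series terminates at degree 5.
Standard normalization L_n(0) = 1 gives a_0 = 1. Work upward with a_{k+1} = (k - 5) a_k / (k+1)^2:
  a_1 = (0 - 5)(1) / 1^2 = -5/1 = -5
  a_2 = (1 - 5)(-5) / 2^2 = 20/4 = 5
  a_3 = (2 - 5)(5) / 3^2 = -15/9 = -5/3
  a_4 = (3 - 5)(-5/3) / 4^2 = (10/3)/16 = 5/24
  a_5 = (4 - 5)(5/24) / 5^2 = (-5/24)/25 = -1/120
Hence L_5(x) = -x^5/120 + 5 x^4/24 - 5 x^3/3 + 5 x^2 - 5 x + 1.

L_5(x); series = -x^5/120 + 5 x^4/24 - 5 x^3/3 + 5 x^2 - 5 x + 1


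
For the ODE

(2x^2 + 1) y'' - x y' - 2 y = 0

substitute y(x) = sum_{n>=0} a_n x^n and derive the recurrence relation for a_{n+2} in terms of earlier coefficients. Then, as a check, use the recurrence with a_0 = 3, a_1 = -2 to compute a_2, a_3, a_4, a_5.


Substitute y = sum_n a_n x^n.
(1 + 2 x^2) y'' contributes (n+2)(n+1) a_{n+2} + 2 n(n-1) a_n at x^n.
-x y'(x) contributes -n a_n at x^n.
-2 y(x) contributes -2 a_n at x^n.
Matching x^n: (n+2)(n+1) a_{n+2} + (2 n(n-1) - n - 2) a_n = 0.
Thus a_{n+2} = (-2 n(n-1) + n + 2) / ((n+1)(n+2)) * a_n.

Check with a_0 = 3, a_1 = -2 (apply the recurrence for n = 0, 1, 2, 3): a_0 = 3, a_1 = -2, a_2 = 3, a_3 = -1, a_4 = 0, a_5 = 7/20.

a_(n+2) = (-2 n(n-1) + n + 2) / ((n+1)(n+2)) * a_n; check: a_0 = 3, a_1 = -2, a_2 = 3, a_3 = -1, a_4 = 0, a_5 = 7/20


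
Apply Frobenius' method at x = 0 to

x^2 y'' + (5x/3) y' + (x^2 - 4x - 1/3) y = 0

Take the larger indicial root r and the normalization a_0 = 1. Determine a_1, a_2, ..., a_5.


Write in Frobenius form y'' + (p(x)/x) y' + (q(x)/x^2) y = 0:
  p(x) = 5/3,  q(x) = x^2 - 4x - 1/3.
Indicial equation: r(r-1) + (5/3) r + (-1/3) = 0 -> roots r_1 = 1/3, r_2 = -1.
Take r = r_1 = 1/3. Let y(x) = x^r sum_{n>=0} a_n x^n with a_0 = 1.
Substitute y = x^r sum a_n x^n and match x^{r+n}. The recurrence is
  D(n) a_n - 4 a_{n-1} + 1 a_{n-2} = 0,  where D(n) = (r+n)(r+n-1) + (5/3)(r+n) + (-1/3).
  a_n = [4 a_{n-1} - 1 a_{n-2}] / D(n).
Since the indicial polynomial factors as (r - r_1)(r - r_2), D(n) = (r_1 + n - r_1)(r_1 + n - r_2) = n(n + 4/3).
Evaluating step by step (a_0 = 1):
  n = 1: D(1) = 1(1 + 4/3) = 7/3; numerator = 4(1) = 4; a_1 = (4)/(7/3) = 12/7
  n = 2: D(2) = 2(2 + 4/3) = 20/3; numerator = 4(12/7) - 1(1) = 41/7; a_2 = (41/7)/(20/3) = 123/140
  n = 3: D(3) = 3(3 + 4/3) = 13; numerator = 4(123/140) - 1(12/7) = 9/5; a_3 = (9/5)/(13) = 9/65
  n = 4: D(4) = 4(4 + 4/3) = 64/3; numerator = 4(9/65) - 1(123/140) = -591/1820; a_4 = (-591/1820)/(64/3) = -1773/116480
  n = 5: D(5) = 5(5 + 4/3) = 95/3; numerator = 4(-1773/116480) - 1(9/65) = -1161/5824; a_5 = (-1161/5824)/(95/3) = -3483/553280

r = 1/3; a_0 = 1; a_1 = 12/7; a_2 = 123/140; a_3 = 9/65; a_4 = -1773/116480; a_5 = -3483/553280


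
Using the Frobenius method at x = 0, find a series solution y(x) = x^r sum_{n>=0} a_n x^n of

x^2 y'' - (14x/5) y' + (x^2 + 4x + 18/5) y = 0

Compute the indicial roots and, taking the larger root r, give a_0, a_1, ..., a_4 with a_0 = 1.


Write in Frobenius form y'' + (p(x)/x) y' + (q(x)/x^2) y = 0:
  p(x) = -14/5,  q(x) = x^2 + 4x + 18/5.
Indicial equation: r(r-1) + (-14/5) r + (18/5) = 0 -> roots r_1 = 2, r_2 = 9/5.
Take r = r_1 = 2. Let y(x) = x^r sum_{n>=0} a_n x^n with a_0 = 1.
Substitute y = x^r sum a_n x^n and match x^{r+n}. The recurrence is
  D(n) a_n + 4 a_{n-1} + 1 a_{n-2} = 0,  where D(n) = (r+n)(r+n-1) + (-14/5)(r+n) + (18/5).
  a_n = [-4 a_{n-1} - 1 a_{n-2}] / D(n).
Since the indicial polynomial factors as (r - r_1)(r - r_2), D(n) = (r_1 + n - r_1)(r_1 + n - r_2) = n(n + 1/5).
Evaluating step by step (a_0 = 1):
  n = 1: D(1) = 1(1 + 1/5) = 6/5; numerator = -4(1) = -4; a_1 = (-4)/(6/5) = -10/3
  n = 2: D(2) = 2(2 + 1/5) = 22/5; numerator = -4(-10/3) - 1(1) = 37/3; a_2 = (37/3)/(22/5) = 185/66
  n = 3: D(3) = 3(3 + 1/5) = 48/5; numerator = -4(185/66) - 1(-10/3) = -260/33; a_3 = (-260/33)/(48/5) = -325/396
  n = 4: D(4) = 4(4 + 1/5) = 84/5; numerator = -4(-325/396) - 1(185/66) = 95/198; a_4 = (95/198)/(84/5) = 475/16632

r = 2; a_0 = 1; a_1 = -10/3; a_2 = 185/66; a_3 = -325/396; a_4 = 475/16632


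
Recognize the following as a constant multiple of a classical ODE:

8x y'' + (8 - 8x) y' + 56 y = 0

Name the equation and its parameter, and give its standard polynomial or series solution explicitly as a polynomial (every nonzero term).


All three coefficients share the factor 8; dividing through by 8 gives  x y'' + (1 - x) y' + 7 y = 0.
This matches the Laguerre equation x y'' + (1 - x) y' + n y = 0 with n = 7; the polynomial solution is L_7(x).
With y = sum_k a_k x^k, matching x^k gives (k+1)k a_{k+1} + (k+1) a_{k+1} - k a_k + n a_k = 0, i.e. (k+1)^2 a_{k+1} = (k - n) a_k = (k - 7) a_k. The right side vanishes at k = 7, so the series terminates at degree 7.
Standard normalization L_n(0) = 1 gives a_0 = 1. Work upward with a_{k+1} = (k - 7) a_k / (k+1)^2:
  a_1 = (0 - 7)(1) / 1^2 = -7/1 = -7
  a_2 = (1 - 7)(-7) / 2^2 = 42/4 = 21/2
  a_3 = (2 - 7)(21/2) / 3^2 = (-105/2)/9 = -35/6
  a_4 = (3 - 7)(-35/6) / 4^2 = (70/3)/16 = 35/24
  a_5 = (4 - 7)(35/24) / 5^2 = (-35/8)/25 = -7/40
  a_6 = (5 - 7)(-7/40) / 6^2 = (7/20)/36 = 7/720
  a_7 = (6 - 7)(7/720) / 7^2 = (-7/720)/49 = -1/5040
Hence L_7(x) = -x^7/5040 + 7 x^6/720 - 7 x^5/40 + 35 x^4/24 - 35 x^3/6 + 21 x^2/2 - 7 x + 1.

L_7(x); series = -x^7/5040 + 7 x^6/720 - 7 x^5/40 + 35 x^4/24 - 35 x^3/6 + 21 x^2/2 - 7 x + 1


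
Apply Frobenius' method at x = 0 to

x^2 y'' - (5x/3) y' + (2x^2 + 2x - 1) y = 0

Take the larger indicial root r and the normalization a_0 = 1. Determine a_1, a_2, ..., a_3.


Write in Frobenius form y'' + (p(x)/x) y' + (q(x)/x^2) y = 0:
  p(x) = -5/3,  q(x) = 2x^2 + 2x - 1.
Indicial equation: r(r-1) + (-5/3) r + (-1) = 0 -> roots r_1 = 3, r_2 = -1/3.
Take r = r_1 = 3. Let y(x) = x^r sum_{n>=0} a_n x^n with a_0 = 1.
Substitute y = x^r sum a_n x^n and match x^{r+n}. The recurrence is
  D(n) a_n + 2 a_{n-1} + 2 a_{n-2} = 0,  where D(n) = (r+n)(r+n-1) + (-5/3)(r+n) + (-1).
  a_n = [-2 a_{n-1} - 2 a_{n-2}] / D(n).
Since the indicial polynomial factors as (r - r_1)(r - r_2), D(n) = (r_1 + n - r_1)(r_1 + n - r_2) = n(n + 10/3).
Evaluating step by step (a_0 = 1):
  n = 1: D(1) = 1(1 + 10/3) = 13/3; numerator = -2(1) = -2; a_1 = (-2)/(13/3) = -6/13
  n = 2: D(2) = 2(2 + 10/3) = 32/3; numerator = -2(-6/13) - 2(1) = -14/13; a_2 = (-14/13)/(32/3) = -21/208
  n = 3: D(3) = 3(3 + 10/3) = 19; numerator = -2(-21/208) - 2(-6/13) = 9/8; a_3 = (9/8)/(19) = 9/152

r = 3; a_0 = 1; a_1 = -6/13; a_2 = -21/208; a_3 = 9/152


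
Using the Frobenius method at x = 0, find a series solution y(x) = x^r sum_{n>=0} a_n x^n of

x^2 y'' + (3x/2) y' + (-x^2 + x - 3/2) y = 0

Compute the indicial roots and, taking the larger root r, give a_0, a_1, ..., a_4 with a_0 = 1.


Write in Frobenius form y'' + (p(x)/x) y' + (q(x)/x^2) y = 0:
  p(x) = 3/2,  q(x) = -x^2 + x - 3/2.
Indicial equation: r(r-1) + (3/2) r + (-3/2) = 0 -> roots r_1 = 1, r_2 = -3/2.
Take r = r_1 = 1. Let y(x) = x^r sum_{n>=0} a_n x^n with a_0 = 1.
Substitute y = x^r sum a_n x^n and match x^{r+n}. The recurrence is
  D(n) a_n + 1 a_{n-1} - 1 a_{n-2} = 0,  where D(n) = (r+n)(r+n-1) + (3/2)(r+n) + (-3/2).
  a_n = [-1 a_{n-1} + 1 a_{n-2}] / D(n).
Since the indicial polynomial factors as (r - r_1)(r - r_2), D(n) = (r_1 + n - r_1)(r_1 + n - r_2) = n(n + 5/2).
Evaluating step by step (a_0 = 1):
  n = 1: D(1) = 1(1 + 5/2) = 7/2; numerator = -1(1) = -1; a_1 = (-1)/(7/2) = -2/7
  n = 2: D(2) = 2(2 + 5/2) = 9; numerator = -1(-2/7) + 1(1) = 9/7; a_2 = (9/7)/(9) = 1/7
  n = 3: D(3) = 3(3 + 5/2) = 33/2; numerator = -1(1/7) + 1(-2/7) = -3/7; a_3 = (-3/7)/(33/2) = -2/77
  n = 4: D(4) = 4(4 + 5/2) = 26; numerator = -1(-2/77) + 1(1/7) = 13/77; a_4 = (13/77)/(26) = 1/154

r = 1; a_0 = 1; a_1 = -2/7; a_2 = 1/7; a_3 = -2/77; a_4 = 1/154


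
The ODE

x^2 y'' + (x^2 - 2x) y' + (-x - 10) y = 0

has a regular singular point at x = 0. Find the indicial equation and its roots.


Divide by x^2 to reach normal form y'' + P_1(x) y' + P_2(x) y = 0 with P_1(x) = 1 - 2/x and P_2(x) = -1/x - 10/x^2.
x = 0 is a singular point because the y'-coefficient 1 - 2/x has a pole at x = 0 and the y-coefficient -1/x - 10/x^2 has a pole at x = 0.
It is a regular singular point because x P_1(x) = p(x) = x - 2 and x^2 P_2(x) = q(x) = -x - 10 are polynomials, hence analytic at x = 0.
p(0) = -2,  q(0) = -10.
Indicial equation: r(r-1) + p(0) r + q(0) = 0, i.e. r^2 + (p(0) - 1) r + q(0) = 0, i.e. r^2 - 3 r - 10 = 0.
Discriminant: (-3)^2 - 4(-10) = 49, so r = (3 ± 7)/2.
Solving: r_1 = 5, r_2 = -2.

indicial: r^2 - 3 r - 10 = 0; roots r_1 = 5, r_2 = -2


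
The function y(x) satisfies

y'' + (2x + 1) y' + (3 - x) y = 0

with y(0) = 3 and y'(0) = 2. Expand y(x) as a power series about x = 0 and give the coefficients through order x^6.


Ansatz: y(x) = sum_{n>=0} a_n x^n, so y'(x) = sum_{n>=1} n a_n x^(n-1) and y''(x) = sum_{n>=2} n(n-1) a_n x^(n-2).
Substitute into P(x) y'' + Q(x) y' + R(x) y = 0 with P(x) = 1, Q(x) = 2x + 1, R(x) = 3 - x, and match powers of x.
Initial conditions: a_0 = 3, a_1 = 2.
Setting the coefficient of each power of x to zero and solving order by order (substituting the coefficients already found):
  x^0: 2 a_2 + a_1 + 3 a_0 = 0  ->  2 a_2 = -a_1 - 3 a_0 = -11  ->  a_2 = -11/2
  x^1: 6 a_3 + 2 a_2 + 5 a_1 - a_0 = 0  ->  6 a_3 = -2 a_2 - 5 a_1 + a_0 = 4  ->  a_3 = 2/3
  x^2: 12 a_4 + 3 a_3 + 7 a_2 - a_1 = 0  ->  12 a_4 = -3 a_3 - 7 a_2 + a_1 = 77/2  ->  a_4 = 77/24
  x^3: 20 a_5 + 4 a_4 + 9 a_3 - a_2 = 0  ->  20 a_5 = -4 a_4 - 9 a_3 + a_2 = -73/3  ->  a_5 = -73/60
  x^4: 30 a_6 + 5 a_5 + 11 a_4 - a_3 = 0  ->  30 a_6 = -5 a_5 - 11 a_4 + a_3 = -685/24  ->  a_6 = -137/144
Truncated series: y(x) = 3 + 2 x - (11/2) x^2 + (2/3) x^3 + (77/24) x^4 - (73/60) x^5 - (137/144) x^6 + O(x^7).

a_0 = 3; a_1 = 2; a_2 = -11/2; a_3 = 2/3; a_4 = 77/24; a_5 = -73/60; a_6 = -137/144


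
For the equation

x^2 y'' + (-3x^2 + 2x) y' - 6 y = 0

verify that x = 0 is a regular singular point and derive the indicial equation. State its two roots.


Divide by x^2 to reach normal form y'' + P_1(x) y' + P_2(x) y = 0 with P_1(x) = -3 + 2/x and P_2(x) = -6/x^2.
x = 0 is a singular point because the y'-coefficient -3 + 2/x has a pole at x = 0 and the y-coefficient -6/x^2 has a pole at x = 0.
It is a regular singular point because x P_1(x) = p(x) = 2 - 3x and x^2 P_2(x) = q(x) = -6 are polynomials, hence analytic at x = 0.
p(0) = 2,  q(0) = -6.
Indicial equation: r(r-1) + p(0) r + q(0) = 0, i.e. r^2 + (p(0) - 1) r + q(0) = 0, i.e. r^2 + 1 r - 6 = 0.
Discriminant: (1)^2 - 4(-6) = 25, so r = (-1 ± 5)/2.
Solving: r_1 = 2, r_2 = -3.

indicial: r^2 + 1 r - 6 = 0; roots r_1 = 2, r_2 = -3


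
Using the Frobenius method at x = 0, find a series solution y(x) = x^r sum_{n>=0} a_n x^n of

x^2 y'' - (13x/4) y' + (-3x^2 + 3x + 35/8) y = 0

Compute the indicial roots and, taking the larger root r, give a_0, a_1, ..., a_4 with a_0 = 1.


Write in Frobenius form y'' + (p(x)/x) y' + (q(x)/x^2) y = 0:
  p(x) = -13/4,  q(x) = -3x^2 + 3x + 35/8.
Indicial equation: r(r-1) + (-13/4) r + (35/8) = 0 -> roots r_1 = 5/2, r_2 = 7/4.
Take r = r_1 = 5/2. Let y(x) = x^r sum_{n>=0} a_n x^n with a_0 = 1.
Substitute y = x^r sum a_n x^n and match x^{r+n}. The recurrence is
  D(n) a_n + 3 a_{n-1} - 3 a_{n-2} = 0,  where D(n) = (r+n)(r+n-1) + (-13/4)(r+n) + (35/8).
  a_n = [-3 a_{n-1} + 3 a_{n-2}] / D(n).
Since the indicial polynomial factors as (r - r_1)(r - r_2), D(n) = (r_1 + n - r_1)(r_1 + n - r_2) = n(n + 3/4).
Evaluating step by step (a_0 = 1):
  n = 1: D(1) = 1(1 + 3/4) = 7/4; numerator = -3(1) = -3; a_1 = (-3)/(7/4) = -12/7
  n = 2: D(2) = 2(2 + 3/4) = 11/2; numerator = -3(-12/7) + 3(1) = 57/7; a_2 = (57/7)/(11/2) = 114/77
  n = 3: D(3) = 3(3 + 3/4) = 45/4; numerator = -3(114/77) + 3(-12/7) = -738/77; a_3 = (-738/77)/(45/4) = -328/385
  n = 4: D(4) = 4(4 + 3/4) = 19; numerator = -3(-328/385) + 3(114/77) = 2694/385; a_4 = (2694/385)/(19) = 2694/7315

r = 5/2; a_0 = 1; a_1 = -12/7; a_2 = 114/77; a_3 = -328/385; a_4 = 2694/7315


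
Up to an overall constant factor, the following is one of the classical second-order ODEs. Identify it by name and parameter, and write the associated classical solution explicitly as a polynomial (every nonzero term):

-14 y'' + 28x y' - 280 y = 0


All three coefficients share the factor -14; dividing through by -14 gives  y'' - 2x y' + 20 y = 0.
This matches the Hermite equation y'' - 2x y' + 2n y = 0 with 2n = 20, so n = 10; the polynomial solution is H_10(x).
With y = sum_k a_k x^k, matching x^k gives (k+2)(k+1) a_{k+2} = 2(k - n) a_k = 2(k - 10) a_k. The right side vanishes at k = 10, so the series with the parity of 10 terminates at degree 10.
Standard normalization: leading coefficient of H_n is 2^n, so a_10 = 2^10 = 1024. Work downward with a_k = (k+1)(k+2) a_{k+2} / (2(k - n)):
  a_8 = (9)(10)(1024) / (2(8 - 10)) = 92160/(-4) = -23040
  a_6 = (7)(8)(-23040) / (2(6 - 10)) = -1290240/(-8) = 161280
  a_4 = (5)(6)(161280) / (2(4 - 10)) = 4838400/(-12) = -403200
  a_2 = (3)(4)(-403200) / (2(2 - 10)) = -4838400/(-16) = 302400
  a_0 = (1)(2)(302400) / (2(0 - 10)) = 604800/(-20) = -30240
Hence H_10(x) = 1024 x^10 - 23040 x^8 + 161280 x^6 - 403200 x^4 + 302400 x^2 - 30240.

H_10(x); series = 1024 x^10 - 23040 x^8 + 161280 x^6 - 403200 x^4 + 302400 x^2 - 30240


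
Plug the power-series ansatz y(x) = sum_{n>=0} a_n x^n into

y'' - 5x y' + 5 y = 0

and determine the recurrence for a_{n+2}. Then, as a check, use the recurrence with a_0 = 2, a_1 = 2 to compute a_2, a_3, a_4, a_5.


Substitute y = sum_n a_n x^n.
y''(x) has coefficient (n+2)(n+1) a_{n+2} at x^n;
-5 x y'(x) has coefficient -5 n a_n at x^n (shift);
5 y(x) has coefficient 5 a_n at x^n.
Matching x^n: (n+2)(n+1) a_{n+2} + (-5n + 5) a_n = 0.
Thus a_{n+2} = (5n - 5) / ((n+1)(n+2)) * a_n.

Check with a_0 = 2, a_1 = 2 (apply the recurrence for n = 0, 1, 2, 3): a_0 = 2, a_1 = 2, a_2 = -5, a_3 = 0, a_4 = -25/12, a_5 = 0.

a_(n+2) = (5n - 5) / ((n+1)(n+2)) * a_n; check: a_0 = 2, a_1 = 2, a_2 = -5, a_3 = 0, a_4 = -25/12, a_5 = 0


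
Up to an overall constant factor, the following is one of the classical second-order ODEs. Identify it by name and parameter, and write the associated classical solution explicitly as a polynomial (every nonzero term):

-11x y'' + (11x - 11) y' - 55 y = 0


All three coefficients share the factor -11; dividing through by -11 gives  x y'' + (1 - x) y' + 5 y = 0.
This matches the Laguerre equation x y'' + (1 - x) y' + n y = 0 with n = 5; the polynomial solution is L_5(x).
With y = sum_k a_k x^k, matching x^k gives (k+1)k a_{k+1} + (k+1) a_{k+1} - k a_k + n a_k = 0, i.e. (k+1)^2 a_{k+1} = (k - n) a_k = (k - 5) a_k. The right side vanishes at k = 5, so the series terminates at degree 5.
Standard normalization L_n(0) = 1 gives a_0 = 1. Work upward with a_{k+1} = (k - 5) a_k / (k+1)^2:
  a_1 = (0 - 5)(1) / 1^2 = -5/1 = -5
  a_2 = (1 - 5)(-5) / 2^2 = 20/4 = 5
  a_3 = (2 - 5)(5) / 3^2 = -15/9 = -5/3
  a_4 = (3 - 5)(-5/3) / 4^2 = (10/3)/16 = 5/24
  a_5 = (4 - 5)(5/24) / 5^2 = (-5/24)/25 = -1/120
Hence L_5(x) = -x^5/120 + 5 x^4/24 - 5 x^3/3 + 5 x^2 - 5 x + 1.

L_5(x); series = -x^5/120 + 5 x^4/24 - 5 x^3/3 + 5 x^2 - 5 x + 1


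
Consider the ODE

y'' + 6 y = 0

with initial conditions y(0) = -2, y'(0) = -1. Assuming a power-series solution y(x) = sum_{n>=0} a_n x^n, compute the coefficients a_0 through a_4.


Ansatz: y(x) = sum_{n>=0} a_n x^n, so y'(x) = sum_{n>=1} n a_n x^(n-1) and y''(x) = sum_{n>=2} n(n-1) a_n x^(n-2).
Substitute into P(x) y'' + Q(x) y' + R(x) y = 0 with P(x) = 1, Q(x) = 0, R(x) = 6, and match powers of x.
Initial conditions: a_0 = -2, a_1 = -1.
Setting the coefficient of each power of x to zero and solving order by order (substituting the coefficients already found):
  x^0: 2 a_2 + 6 a_0 = 0  ->  2 a_2 = -6 a_0 = 12  ->  a_2 = 6
  x^1: 6 a_3 + 6 a_1 = 0  ->  6 a_3 = -6 a_1 = 6  ->  a_3 = 1
  x^2: 12 a_4 + 6 a_2 = 0  ->  12 a_4 = -6 a_2 = -36  ->  a_4 = -3
Truncated series: y(x) = -2 - x + 6 x^2 + x^3 - 3 x^4 + O(x^5).

a_0 = -2; a_1 = -1; a_2 = 6; a_3 = 1; a_4 = -3


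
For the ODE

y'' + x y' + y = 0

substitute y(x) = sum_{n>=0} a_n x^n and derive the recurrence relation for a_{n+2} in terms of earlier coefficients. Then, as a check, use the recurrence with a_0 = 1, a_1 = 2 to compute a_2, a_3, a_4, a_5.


Substitute y = sum_n a_n x^n.
y''(x) has coefficient (n+2)(n+1) a_{n+2} at x^n;
x y'(x) has coefficient n a_n at x^n (shift);
y(x) has coefficient 1 a_n at x^n.
Matching x^n: (n+2)(n+1) a_{n+2} + (n + 1) a_n = 0.
Thus a_{n+2} = (-n - 1) / ((n+1)(n+2)) * a_n.

Check with a_0 = 1, a_1 = 2 (apply the recurrence for n = 0, 1, 2, 3): a_0 = 1, a_1 = 2, a_2 = -1/2, a_3 = -2/3, a_4 = 1/8, a_5 = 2/15.

a_(n+2) = (-n - 1) / ((n+1)(n+2)) * a_n; check: a_0 = 1, a_1 = 2, a_2 = -1/2, a_3 = -2/3, a_4 = 1/8, a_5 = 2/15


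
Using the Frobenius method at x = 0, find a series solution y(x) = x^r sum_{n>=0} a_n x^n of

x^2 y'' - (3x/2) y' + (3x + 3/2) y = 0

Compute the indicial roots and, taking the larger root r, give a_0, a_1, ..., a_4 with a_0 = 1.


Write in Frobenius form y'' + (p(x)/x) y' + (q(x)/x^2) y = 0:
  p(x) = -3/2,  q(x) = 3x + 3/2.
Indicial equation: r(r-1) + (-3/2) r + (3/2) = 0 -> roots r_1 = 3/2, r_2 = 1.
Take r = r_1 = 3/2. Let y(x) = x^r sum_{n>=0} a_n x^n with a_0 = 1.
Substitute y = x^r sum a_n x^n and match x^{r+n}. The recurrence is
  D(n) a_n + 3 a_{n-1} = 0,  where D(n) = (r+n)(r+n-1) + (-3/2)(r+n) + (3/2).
  a_n = -3 / D(n) * a_{n-1}.
Since the indicial polynomial factors as (r - r_1)(r - r_2), D(n) = (r_1 + n - r_1)(r_1 + n - r_2) = n(n + 1/2).
Evaluating step by step (a_0 = 1):
  n = 1: D(1) = 1(1 + 1/2) = 3/2; numerator = -3(1) = -3; a_1 = (-3)/(3/2) = -2
  n = 2: D(2) = 2(2 + 1/2) = 5; numerator = -3(-2) = 6; a_2 = (6)/(5) = 6/5
  n = 3: D(3) = 3(3 + 1/2) = 21/2; numerator = -3(6/5) = -18/5; a_3 = (-18/5)/(21/2) = -12/35
  n = 4: D(4) = 4(4 + 1/2) = 18; numerator = -3(-12/35) = 36/35; a_4 = (36/35)/(18) = 2/35

r = 3/2; a_0 = 1; a_1 = -2; a_2 = 6/5; a_3 = -12/35; a_4 = 2/35


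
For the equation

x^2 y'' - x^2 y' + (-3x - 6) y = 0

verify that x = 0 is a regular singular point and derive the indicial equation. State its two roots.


Divide by x^2 to reach normal form y'' + P_1(x) y' + P_2(x) y = 0 with P_1(x) = -1 and P_2(x) = -3/x - 6/x^2.
x = 0 is a singular point because the y-coefficient -3/x - 6/x^2 has a pole at x = 0.
It is a regular singular point because x P_1(x) = p(x) = -x and x^2 P_2(x) = q(x) = -3x - 6 are polynomials, hence analytic at x = 0.
p(0) = 0,  q(0) = -6.
Indicial equation: r(r-1) + p(0) r + q(0) = 0, i.e. r^2 + (p(0) - 1) r + q(0) = 0, i.e. r^2 - 1 r - 6 = 0.
Discriminant: (-1)^2 - 4(-6) = 25, so r = (1 ± 5)/2.
Solving: r_1 = 3, r_2 = -2.

indicial: r^2 - 1 r - 6 = 0; roots r_1 = 3, r_2 = -2


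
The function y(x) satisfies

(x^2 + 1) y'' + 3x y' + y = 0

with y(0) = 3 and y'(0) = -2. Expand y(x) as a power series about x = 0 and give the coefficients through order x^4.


Ansatz: y(x) = sum_{n>=0} a_n x^n, so y'(x) = sum_{n>=1} n a_n x^(n-1) and y''(x) = sum_{n>=2} n(n-1) a_n x^(n-2).
Substitute into P(x) y'' + Q(x) y' + R(x) y = 0 with P(x) = x^2 + 1, Q(x) = 3x, R(x) = 1, and match powers of x.
Initial conditions: a_0 = 3, a_1 = -2.
Setting the coefficient of each power of x to zero and solving order by order (substituting the coefficients already found):
  x^0: 2 a_2 + a_0 = 0  ->  2 a_2 = -a_0 = -3  ->  a_2 = -3/2
  x^1: 6 a_3 + 4 a_1 = 0  ->  6 a_3 = -4 a_1 = 8  ->  a_3 = 4/3
  x^2: 12 a_4 + 9 a_2 = 0  ->  12 a_4 = -9 a_2 = 27/2  ->  a_4 = 9/8
Truncated series: y(x) = 3 - 2 x - (3/2) x^2 + (4/3) x^3 + (9/8) x^4 + O(x^5).

a_0 = 3; a_1 = -2; a_2 = -3/2; a_3 = 4/3; a_4 = 9/8


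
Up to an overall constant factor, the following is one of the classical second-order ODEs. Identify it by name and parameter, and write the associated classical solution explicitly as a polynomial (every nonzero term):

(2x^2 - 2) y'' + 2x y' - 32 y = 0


All three coefficients share the factor -2; dividing through by -2 gives  (1 - x^2) y'' - x y' + 16 y = 0.
This matches the Chebyshev equation (1 - x^2) y'' - x y' + n^2 y = 0 (note the -x y' term, not -2x y') with n^2 = 16, so n = 4; the polynomial solution is T_4(x).
With y = sum_k a_k x^k, matching x^k gives (k+2)(k+1) a_{k+2} = (k^2 - n^2) a_k = (k - 4)(k + 4) a_k. The right side vanishes at k = 4, so the series with the parity of 4 terminates at degree 4.
Standard normalization: leading coefficient of T_n is 2^(n-1), so a_4 = 2^3 = 8. Work downward with a_k = (k+1)(k+2) a_{k+2} / ((k - 4)(k + 4)):
  a_2 = (3)(4)(8) / ((2 - 4)(2 + 4)) = 96/(-12) = -8
  a_0 = (1)(2)(-8) / ((0 - 4)(0 + 4)) = -16/(-16) = 1
Hence T_4(x) = 8 x^4 - 8 x^2 + 1.

T_4(x); series = 8 x^4 - 8 x^2 + 1


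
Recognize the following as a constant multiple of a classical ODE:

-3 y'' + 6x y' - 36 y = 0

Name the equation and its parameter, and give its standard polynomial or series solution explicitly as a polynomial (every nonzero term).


All three coefficients share the factor -3; dividing through by -3 gives  y'' - 2x y' + 12 y = 0.
This matches the Hermite equation y'' - 2x y' + 2n y = 0 with 2n = 12, so n = 6; the polynomial solution is H_6(x).
With y = sum_k a_k x^k, matching x^k gives (k+2)(k+1) a_{k+2} = 2(k - n) a_k = 2(k - 6) a_k. The right side vanishes at k = 6, so the series with the parity of 6 terminates at degree 6.
Standard normalization: leading coefficient of H_n is 2^n, so a_6 = 2^6 = 64. Work downward with a_k = (k+1)(k+2) a_{k+2} / (2(k - n)):
  a_4 = (5)(6)(64) / (2(4 - 6)) = 1920/(-4) = -480
  a_2 = (3)(4)(-480) / (2(2 - 6)) = -5760/(-8) = 720
  a_0 = (1)(2)(720) / (2(0 - 6)) = 1440/(-12) = -120
Hence H_6(x) = 64 x^6 - 480 x^4 + 720 x^2 - 120.

H_6(x); series = 64 x^6 - 480 x^4 + 720 x^2 - 120


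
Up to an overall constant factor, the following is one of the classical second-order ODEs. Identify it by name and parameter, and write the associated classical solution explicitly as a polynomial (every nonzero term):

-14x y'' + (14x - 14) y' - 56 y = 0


All three coefficients share the factor -14; dividing through by -14 gives  x y'' + (1 - x) y' + 4 y = 0.
This matches the Laguerre equation x y'' + (1 - x) y' + n y = 0 with n = 4; the polynomial solution is L_4(x).
With y = sum_k a_k x^k, matching x^k gives (k+1)k a_{k+1} + (k+1) a_{k+1} - k a_k + n a_k = 0, i.e. (k+1)^2 a_{k+1} = (k - n) a_k = (k - 4) a_k. The right side vanishes at k = 4, so the series terminates at degree 4.
Standard normalization L_n(0) = 1 gives a_0 = 1. Work upward with a_{k+1} = (k - 4) a_k / (k+1)^2:
  a_1 = (0 - 4)(1) / 1^2 = -4/1 = -4
  a_2 = (1 - 4)(-4) / 2^2 = 12/4 = 3
  a_3 = (2 - 4)(3) / 3^2 = -6/9 = -2/3
  a_4 = (3 - 4)(-2/3) / 4^2 = (2/3)/16 = 1/24
Hence L_4(x) = x^4/24 - 2 x^3/3 + 3 x^2 - 4 x + 1.

L_4(x); series = x^4/24 - 2 x^3/3 + 3 x^2 - 4 x + 1


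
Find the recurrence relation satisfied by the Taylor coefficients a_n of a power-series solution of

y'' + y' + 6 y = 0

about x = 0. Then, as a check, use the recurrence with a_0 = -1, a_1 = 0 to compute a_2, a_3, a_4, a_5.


Substitute y = sum_n a_n x^n.
y''(x) has coefficient (n+2)(n+1) a_{n+2} at x^n;
y'(x) has coefficient (n+1) a_{n+1} at x^n;
6 y(x) has coefficient 6 a_n at x^n.
Matching x^n: (n+2)(n+1) a_{n+2} + (n+1) a_{n+1} + 6 a_n = 0.
Thus a_{n+2} = [-(n+1) a_{n+1} - 6 a_n] / ((n+1)(n+2)).

Check with a_0 = -1, a_1 = 0 (apply the recurrence for n = 0, 1, 2, 3): a_0 = -1, a_1 = 0, a_2 = 3, a_3 = -1, a_4 = -5/4, a_5 = 11/20.

a_(n+2) = [-(n+1) a_(n+1) - 6 a_n] / ((n+1)(n+2)); check: a_0 = -1, a_1 = 0, a_2 = 3, a_3 = -1, a_4 = -5/4, a_5 = 11/20


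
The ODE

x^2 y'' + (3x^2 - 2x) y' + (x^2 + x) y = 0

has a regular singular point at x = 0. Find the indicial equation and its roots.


Divide by x^2 to reach normal form y'' + P_1(x) y' + P_2(x) y = 0 with P_1(x) = 3 - 2/x and P_2(x) = 1 + 1/x.
x = 0 is a singular point because the y'-coefficient 3 - 2/x has a pole at x = 0 and the y-coefficient 1 + 1/x has a pole at x = 0.
It is a regular singular point because x P_1(x) = p(x) = 3x - 2 and x^2 P_2(x) = q(x) = x^2 + x are polynomials, hence analytic at x = 0.
p(0) = -2,  q(0) = 0.
Indicial equation: r(r-1) + p(0) r + q(0) = 0, i.e. r^2 + (p(0) - 1) r + q(0) = 0, i.e. r^2 - 3 r = 0.
Discriminant: (-3)^2 - 4(0) = 9, so r = (3 ± 3)/2.
Solving: r_1 = 3, r_2 = 0.

indicial: r^2 - 3 r = 0; roots r_1 = 3, r_2 = 0
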